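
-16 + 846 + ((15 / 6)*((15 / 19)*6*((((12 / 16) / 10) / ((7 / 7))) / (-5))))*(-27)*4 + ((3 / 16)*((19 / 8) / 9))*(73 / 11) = 68178481 / 80256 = 849.51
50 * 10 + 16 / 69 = 34516 / 69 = 500.23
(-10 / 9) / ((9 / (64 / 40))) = -16 / 81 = -0.20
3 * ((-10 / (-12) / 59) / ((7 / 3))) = 15 / 826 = 0.02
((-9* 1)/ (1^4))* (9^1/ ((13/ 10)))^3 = -6561000/ 2197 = -2986.35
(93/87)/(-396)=-31/11484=-0.00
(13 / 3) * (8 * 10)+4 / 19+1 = 19829 / 57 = 347.88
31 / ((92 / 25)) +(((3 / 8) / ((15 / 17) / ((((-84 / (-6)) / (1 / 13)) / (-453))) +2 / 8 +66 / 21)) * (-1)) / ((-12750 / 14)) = 717388677 / 85157500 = 8.42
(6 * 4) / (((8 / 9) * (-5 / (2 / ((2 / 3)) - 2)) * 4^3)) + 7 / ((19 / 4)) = 8447 / 6080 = 1.39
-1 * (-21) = 21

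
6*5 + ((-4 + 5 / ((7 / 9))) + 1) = 234 / 7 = 33.43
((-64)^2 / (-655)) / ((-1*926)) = 2048 / 303265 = 0.01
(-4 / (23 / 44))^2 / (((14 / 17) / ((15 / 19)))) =3949440 / 70357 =56.13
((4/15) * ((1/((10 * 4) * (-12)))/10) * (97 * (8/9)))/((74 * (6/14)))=-679/4495500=-0.00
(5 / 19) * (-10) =-2.63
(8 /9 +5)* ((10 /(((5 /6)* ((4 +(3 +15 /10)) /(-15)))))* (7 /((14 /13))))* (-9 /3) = 41340 /17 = 2431.76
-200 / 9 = -22.22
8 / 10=4 / 5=0.80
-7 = -7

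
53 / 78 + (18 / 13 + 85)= 6791 / 78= 87.06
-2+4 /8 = -3 /2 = -1.50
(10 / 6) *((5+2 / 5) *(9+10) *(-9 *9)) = -13851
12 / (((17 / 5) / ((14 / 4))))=12.35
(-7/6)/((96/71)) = -497/576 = -0.86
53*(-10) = -530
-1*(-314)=314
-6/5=-1.20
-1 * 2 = -2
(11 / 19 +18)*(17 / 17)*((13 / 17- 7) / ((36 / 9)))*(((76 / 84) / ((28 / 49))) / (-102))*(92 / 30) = 430307 / 312120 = 1.38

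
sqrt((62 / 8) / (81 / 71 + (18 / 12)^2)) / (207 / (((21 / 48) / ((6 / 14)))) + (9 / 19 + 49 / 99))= 30723 * sqrt(235507) / 2009341658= 0.01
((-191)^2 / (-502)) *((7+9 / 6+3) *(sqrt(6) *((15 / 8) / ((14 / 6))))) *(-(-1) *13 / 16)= -490851855 *sqrt(6) / 899584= -1336.55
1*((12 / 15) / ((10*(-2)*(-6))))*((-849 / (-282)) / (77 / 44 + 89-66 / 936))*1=3679 / 16621550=0.00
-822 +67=-755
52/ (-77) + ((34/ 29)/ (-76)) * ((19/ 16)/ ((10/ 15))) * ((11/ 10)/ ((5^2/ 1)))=-24171197/ 35728000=-0.68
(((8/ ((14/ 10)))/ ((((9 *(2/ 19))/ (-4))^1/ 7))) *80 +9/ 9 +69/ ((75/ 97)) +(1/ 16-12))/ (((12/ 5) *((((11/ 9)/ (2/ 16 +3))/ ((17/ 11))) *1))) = -4110439435/ 185856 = -22116.26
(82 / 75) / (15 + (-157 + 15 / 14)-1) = -1148 / 149025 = -0.01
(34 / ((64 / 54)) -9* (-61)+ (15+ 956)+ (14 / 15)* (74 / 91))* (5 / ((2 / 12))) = 4834273 / 104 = 46483.39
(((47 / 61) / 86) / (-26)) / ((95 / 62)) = -1457 / 6478810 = -0.00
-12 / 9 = -4 / 3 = -1.33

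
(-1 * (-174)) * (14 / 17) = 2436 / 17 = 143.29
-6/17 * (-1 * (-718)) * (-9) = 38772/17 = 2280.71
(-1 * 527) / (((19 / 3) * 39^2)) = -527 / 9633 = -0.05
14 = 14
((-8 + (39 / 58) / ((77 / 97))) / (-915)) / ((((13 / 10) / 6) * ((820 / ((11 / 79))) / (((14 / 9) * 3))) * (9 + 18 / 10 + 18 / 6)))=31945 / 15418867581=0.00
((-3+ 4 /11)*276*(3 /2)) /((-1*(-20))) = -6003 /110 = -54.57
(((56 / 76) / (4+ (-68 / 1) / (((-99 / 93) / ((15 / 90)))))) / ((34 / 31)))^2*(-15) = -1384557867 / 43870344500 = -0.03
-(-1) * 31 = 31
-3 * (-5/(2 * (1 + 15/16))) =120/31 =3.87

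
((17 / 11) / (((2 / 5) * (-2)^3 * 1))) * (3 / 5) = -51 / 176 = -0.29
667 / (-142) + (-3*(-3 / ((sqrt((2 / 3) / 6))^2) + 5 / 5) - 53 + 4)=3451 / 142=24.30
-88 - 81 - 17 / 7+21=-1053 / 7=-150.43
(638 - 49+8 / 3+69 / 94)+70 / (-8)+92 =381067 / 564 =675.65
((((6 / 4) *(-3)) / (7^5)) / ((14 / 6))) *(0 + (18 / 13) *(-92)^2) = -2056752 / 1529437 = -1.34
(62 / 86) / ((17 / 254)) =7874 / 731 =10.77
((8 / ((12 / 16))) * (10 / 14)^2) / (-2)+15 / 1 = 1805 / 147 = 12.28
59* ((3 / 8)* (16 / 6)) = 59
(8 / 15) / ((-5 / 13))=-104 / 75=-1.39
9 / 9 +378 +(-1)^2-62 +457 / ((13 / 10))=8704 / 13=669.54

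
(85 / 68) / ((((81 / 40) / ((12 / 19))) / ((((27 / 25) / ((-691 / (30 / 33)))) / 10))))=-8 / 144419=-0.00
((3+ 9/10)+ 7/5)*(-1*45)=-477/2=-238.50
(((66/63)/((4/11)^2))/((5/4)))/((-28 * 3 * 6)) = -1331/105840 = -0.01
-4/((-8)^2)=-1/16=-0.06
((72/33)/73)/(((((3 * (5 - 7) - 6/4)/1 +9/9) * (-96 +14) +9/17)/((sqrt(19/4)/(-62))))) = -51 * sqrt(19)/112889755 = -0.00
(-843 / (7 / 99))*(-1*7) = 83457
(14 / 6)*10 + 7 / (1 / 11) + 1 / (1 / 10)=331 / 3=110.33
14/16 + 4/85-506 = -343453/680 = -505.08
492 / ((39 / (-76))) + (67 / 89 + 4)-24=-978.02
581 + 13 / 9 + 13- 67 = 4756 / 9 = 528.44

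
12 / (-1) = -12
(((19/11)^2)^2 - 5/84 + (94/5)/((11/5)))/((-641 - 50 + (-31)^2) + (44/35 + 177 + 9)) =106916675/2811774768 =0.04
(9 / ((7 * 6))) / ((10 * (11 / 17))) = 0.03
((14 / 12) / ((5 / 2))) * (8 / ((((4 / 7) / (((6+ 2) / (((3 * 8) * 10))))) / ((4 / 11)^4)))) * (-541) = -6786304 / 3294225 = -2.06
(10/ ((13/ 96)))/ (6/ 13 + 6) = 80/ 7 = 11.43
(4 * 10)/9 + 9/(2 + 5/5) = 67/9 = 7.44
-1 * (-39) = 39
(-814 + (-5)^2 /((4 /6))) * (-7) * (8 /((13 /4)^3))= 2782976 /2197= 1266.72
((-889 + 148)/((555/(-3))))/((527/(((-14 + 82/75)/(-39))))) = 18392/7312125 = 0.00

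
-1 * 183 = -183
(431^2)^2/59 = 34507149121/59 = 584866934.25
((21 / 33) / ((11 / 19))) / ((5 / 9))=1197 / 605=1.98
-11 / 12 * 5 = -55 / 12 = -4.58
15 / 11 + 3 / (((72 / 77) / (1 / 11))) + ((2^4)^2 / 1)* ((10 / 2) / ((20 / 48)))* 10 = 8110517 / 264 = 30721.66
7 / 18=0.39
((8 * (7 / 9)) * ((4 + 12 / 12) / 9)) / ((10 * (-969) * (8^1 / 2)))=-7 / 78489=-0.00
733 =733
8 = 8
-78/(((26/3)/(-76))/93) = 63612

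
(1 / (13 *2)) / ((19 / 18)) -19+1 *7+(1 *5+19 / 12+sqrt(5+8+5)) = -15947 / 2964+3 *sqrt(2) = -1.14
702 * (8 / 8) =702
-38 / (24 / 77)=-121.92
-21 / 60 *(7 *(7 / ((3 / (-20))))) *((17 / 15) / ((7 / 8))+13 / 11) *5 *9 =140189 / 11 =12744.45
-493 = -493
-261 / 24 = -87 / 8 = -10.88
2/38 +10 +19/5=1316/95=13.85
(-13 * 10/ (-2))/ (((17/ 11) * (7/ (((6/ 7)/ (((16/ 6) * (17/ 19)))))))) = 122265/ 56644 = 2.16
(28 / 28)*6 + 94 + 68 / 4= 117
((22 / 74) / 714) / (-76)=-11 / 2007768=-0.00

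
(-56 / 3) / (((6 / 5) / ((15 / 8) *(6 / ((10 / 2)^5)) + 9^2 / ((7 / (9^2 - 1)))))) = -1800007 / 125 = -14400.06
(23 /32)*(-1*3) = -69 /32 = -2.16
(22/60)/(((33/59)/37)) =2183/90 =24.26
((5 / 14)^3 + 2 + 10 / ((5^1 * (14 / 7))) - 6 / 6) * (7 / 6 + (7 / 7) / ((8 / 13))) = 5.71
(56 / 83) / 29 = 56 / 2407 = 0.02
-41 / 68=-0.60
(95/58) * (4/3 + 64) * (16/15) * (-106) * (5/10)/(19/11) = -914144/261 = -3502.47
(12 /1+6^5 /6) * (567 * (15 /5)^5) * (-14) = -2523045672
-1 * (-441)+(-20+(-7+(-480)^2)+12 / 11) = 2538966 / 11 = 230815.09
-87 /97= -0.90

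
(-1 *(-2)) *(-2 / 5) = -4 / 5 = -0.80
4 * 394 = 1576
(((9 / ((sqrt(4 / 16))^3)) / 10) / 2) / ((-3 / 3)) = -18 / 5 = -3.60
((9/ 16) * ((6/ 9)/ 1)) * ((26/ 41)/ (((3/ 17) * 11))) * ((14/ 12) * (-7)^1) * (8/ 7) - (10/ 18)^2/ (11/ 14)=-56119/ 36531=-1.54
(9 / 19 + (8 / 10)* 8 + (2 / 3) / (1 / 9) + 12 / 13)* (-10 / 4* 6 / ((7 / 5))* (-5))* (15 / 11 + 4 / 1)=3964.33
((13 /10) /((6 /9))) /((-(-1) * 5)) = 39 /100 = 0.39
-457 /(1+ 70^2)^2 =-457 /24019801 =-0.00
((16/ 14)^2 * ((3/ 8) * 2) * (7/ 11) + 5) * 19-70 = 2837/ 77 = 36.84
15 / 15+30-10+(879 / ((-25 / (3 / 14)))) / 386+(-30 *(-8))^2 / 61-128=837.24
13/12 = 1.08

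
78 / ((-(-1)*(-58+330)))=0.29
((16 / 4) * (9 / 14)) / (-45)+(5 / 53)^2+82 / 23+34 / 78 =348598064 / 88188555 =3.95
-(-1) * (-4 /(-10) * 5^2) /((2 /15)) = 75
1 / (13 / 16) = 1.23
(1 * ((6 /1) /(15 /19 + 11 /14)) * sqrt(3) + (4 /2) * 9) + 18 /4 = 1596 * sqrt(3) /419 + 45 /2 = 29.10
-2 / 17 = -0.12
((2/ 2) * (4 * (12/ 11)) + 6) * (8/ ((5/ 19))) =17328/ 55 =315.05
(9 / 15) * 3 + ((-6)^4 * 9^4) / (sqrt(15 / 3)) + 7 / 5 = 16 / 5 + 8503056 * sqrt(5) / 5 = 3802685.45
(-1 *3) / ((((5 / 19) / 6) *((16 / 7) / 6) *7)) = -513 / 20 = -25.65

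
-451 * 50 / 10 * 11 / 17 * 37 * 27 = -24780195 / 17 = -1457658.53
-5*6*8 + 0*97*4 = -240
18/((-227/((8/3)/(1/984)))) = -47232/227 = -208.07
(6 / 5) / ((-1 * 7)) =-6 / 35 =-0.17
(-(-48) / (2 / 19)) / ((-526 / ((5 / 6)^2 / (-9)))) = 475 / 7101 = 0.07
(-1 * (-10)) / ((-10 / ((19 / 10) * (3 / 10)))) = -57 / 100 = -0.57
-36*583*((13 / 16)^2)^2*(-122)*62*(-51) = -14452606501047 / 4096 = -3528468384.04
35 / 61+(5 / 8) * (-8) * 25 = -7590 / 61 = -124.43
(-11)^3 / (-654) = 1331 / 654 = 2.04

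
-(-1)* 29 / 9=29 / 9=3.22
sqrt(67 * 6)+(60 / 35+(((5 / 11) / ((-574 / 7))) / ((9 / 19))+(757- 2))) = sqrt(402)+43000381 / 56826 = 776.75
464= 464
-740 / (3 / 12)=-2960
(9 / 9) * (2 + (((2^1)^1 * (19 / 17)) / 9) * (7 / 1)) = 572 / 153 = 3.74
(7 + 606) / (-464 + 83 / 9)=-5517 / 4093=-1.35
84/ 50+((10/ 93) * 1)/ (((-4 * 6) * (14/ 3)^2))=1020643/ 607600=1.68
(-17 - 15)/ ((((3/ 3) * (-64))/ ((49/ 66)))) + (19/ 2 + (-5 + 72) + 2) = 10411/ 132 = 78.87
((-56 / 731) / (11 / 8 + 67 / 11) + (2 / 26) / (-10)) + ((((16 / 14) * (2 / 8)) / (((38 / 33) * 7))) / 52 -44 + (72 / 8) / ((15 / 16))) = -4001125877467 / 116253430020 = -34.42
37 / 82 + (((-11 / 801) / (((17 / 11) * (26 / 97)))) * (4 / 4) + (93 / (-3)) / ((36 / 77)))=-1912808903 / 29031444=-65.89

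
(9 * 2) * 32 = 576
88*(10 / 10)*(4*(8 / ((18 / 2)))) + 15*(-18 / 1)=386 / 9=42.89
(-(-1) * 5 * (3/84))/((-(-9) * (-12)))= -5/3024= -0.00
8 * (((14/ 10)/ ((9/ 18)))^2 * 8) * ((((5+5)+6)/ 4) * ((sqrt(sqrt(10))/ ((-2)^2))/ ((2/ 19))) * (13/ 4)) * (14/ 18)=2711072 * 10^(1/ 4)/ 225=21426.86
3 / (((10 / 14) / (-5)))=-21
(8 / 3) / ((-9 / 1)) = -8 / 27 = -0.30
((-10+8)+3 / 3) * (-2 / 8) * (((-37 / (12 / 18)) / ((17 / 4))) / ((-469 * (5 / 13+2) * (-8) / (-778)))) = 561327 / 1977304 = 0.28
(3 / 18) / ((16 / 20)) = 5 / 24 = 0.21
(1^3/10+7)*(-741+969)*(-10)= -16188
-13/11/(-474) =13/5214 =0.00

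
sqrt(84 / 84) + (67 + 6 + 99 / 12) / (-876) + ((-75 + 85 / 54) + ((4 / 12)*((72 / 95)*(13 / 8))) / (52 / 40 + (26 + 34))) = -26633635195 / 367299792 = -72.51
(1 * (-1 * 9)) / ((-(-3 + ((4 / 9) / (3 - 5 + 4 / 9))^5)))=-151263 / 50453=-3.00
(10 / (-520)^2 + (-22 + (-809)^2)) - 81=17694381121 / 27040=654378.00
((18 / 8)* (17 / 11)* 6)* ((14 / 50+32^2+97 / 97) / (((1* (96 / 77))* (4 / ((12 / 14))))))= 367659 / 100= 3676.59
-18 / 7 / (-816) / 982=3 / 934864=0.00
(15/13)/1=15/13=1.15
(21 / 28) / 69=0.01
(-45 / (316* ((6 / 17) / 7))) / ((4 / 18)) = -12.71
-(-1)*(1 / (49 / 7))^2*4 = 4 / 49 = 0.08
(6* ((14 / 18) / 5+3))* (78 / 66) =3692 / 165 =22.38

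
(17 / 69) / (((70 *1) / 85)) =0.30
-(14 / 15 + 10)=-164 / 15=-10.93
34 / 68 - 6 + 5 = -1 / 2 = -0.50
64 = 64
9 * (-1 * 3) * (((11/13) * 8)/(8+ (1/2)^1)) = -4752/221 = -21.50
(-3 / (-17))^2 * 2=18 / 289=0.06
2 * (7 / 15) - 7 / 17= 133 / 255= 0.52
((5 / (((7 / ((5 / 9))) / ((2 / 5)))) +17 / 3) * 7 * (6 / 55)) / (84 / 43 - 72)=-15781 / 248490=-0.06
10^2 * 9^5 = 5904900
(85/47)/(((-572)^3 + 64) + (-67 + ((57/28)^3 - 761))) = -1865920/193090893276857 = -0.00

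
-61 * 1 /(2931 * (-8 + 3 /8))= 8 /2931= 0.00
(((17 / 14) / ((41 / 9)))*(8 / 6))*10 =1020 / 287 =3.55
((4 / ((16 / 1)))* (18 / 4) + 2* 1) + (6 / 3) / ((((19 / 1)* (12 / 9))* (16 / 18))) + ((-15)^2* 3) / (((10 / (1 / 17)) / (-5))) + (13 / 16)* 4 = -69195 / 5168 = -13.39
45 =45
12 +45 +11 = 68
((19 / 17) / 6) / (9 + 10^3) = 19 / 102918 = 0.00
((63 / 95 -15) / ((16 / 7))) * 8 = -4767 / 95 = -50.18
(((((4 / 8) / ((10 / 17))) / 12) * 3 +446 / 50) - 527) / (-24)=69049 / 3200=21.58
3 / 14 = 0.21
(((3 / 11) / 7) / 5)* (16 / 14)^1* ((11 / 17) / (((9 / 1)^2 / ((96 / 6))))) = 128 / 112455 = 0.00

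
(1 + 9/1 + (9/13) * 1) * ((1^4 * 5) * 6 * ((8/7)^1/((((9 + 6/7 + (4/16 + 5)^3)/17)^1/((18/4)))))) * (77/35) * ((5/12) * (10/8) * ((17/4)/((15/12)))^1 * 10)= 2121028800/300053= 7068.85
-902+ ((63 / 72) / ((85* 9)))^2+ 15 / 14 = -236206173257 / 262180800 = -900.93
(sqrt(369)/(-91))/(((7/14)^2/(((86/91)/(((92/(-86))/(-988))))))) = -1686288*sqrt(41)/14651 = -736.98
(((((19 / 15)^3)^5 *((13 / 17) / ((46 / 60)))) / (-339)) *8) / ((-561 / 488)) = 1540945118040411526541696 / 2170785658125860595703125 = 0.71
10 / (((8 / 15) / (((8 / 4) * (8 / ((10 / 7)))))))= 210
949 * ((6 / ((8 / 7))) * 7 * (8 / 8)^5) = 139503 / 4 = 34875.75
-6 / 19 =-0.32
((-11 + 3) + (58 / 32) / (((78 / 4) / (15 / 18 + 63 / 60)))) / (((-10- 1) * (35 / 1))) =146483 / 7207200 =0.02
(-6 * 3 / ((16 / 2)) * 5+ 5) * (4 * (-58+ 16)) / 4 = 525 / 2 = 262.50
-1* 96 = -96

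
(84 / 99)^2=784 / 1089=0.72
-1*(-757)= 757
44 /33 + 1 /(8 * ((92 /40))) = 383 /276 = 1.39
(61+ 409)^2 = 220900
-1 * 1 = -1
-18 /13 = -1.38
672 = 672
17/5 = 3.40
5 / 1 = 5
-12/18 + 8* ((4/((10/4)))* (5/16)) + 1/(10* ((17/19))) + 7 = 5327/510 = 10.45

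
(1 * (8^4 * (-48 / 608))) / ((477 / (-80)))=54.23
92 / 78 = 46 / 39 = 1.18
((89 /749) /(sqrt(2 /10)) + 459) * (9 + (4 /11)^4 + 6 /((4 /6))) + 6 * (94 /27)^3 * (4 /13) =23477666 * sqrt(5) /10966109 + 10424684416430 /1248774813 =8352.72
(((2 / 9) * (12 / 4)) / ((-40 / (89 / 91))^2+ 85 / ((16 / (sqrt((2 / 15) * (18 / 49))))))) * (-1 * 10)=-1316493823590400 / 330318292148487159+ 238922453728 * sqrt(15) / 330318292148487159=-0.00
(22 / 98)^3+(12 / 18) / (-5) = -215333 / 1764735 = -0.12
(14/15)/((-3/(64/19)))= -896/855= -1.05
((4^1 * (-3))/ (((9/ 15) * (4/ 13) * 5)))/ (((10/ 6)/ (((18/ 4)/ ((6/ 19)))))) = -2223/ 20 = -111.15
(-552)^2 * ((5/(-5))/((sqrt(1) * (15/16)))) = -1625088/5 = -325017.60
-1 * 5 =-5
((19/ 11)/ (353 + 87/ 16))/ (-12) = -76/ 189255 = -0.00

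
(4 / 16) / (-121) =-1 / 484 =-0.00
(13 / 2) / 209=13 / 418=0.03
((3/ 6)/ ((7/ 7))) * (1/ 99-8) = -791/ 198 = -3.99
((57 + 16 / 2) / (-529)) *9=-585 / 529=-1.11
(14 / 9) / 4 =7 / 18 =0.39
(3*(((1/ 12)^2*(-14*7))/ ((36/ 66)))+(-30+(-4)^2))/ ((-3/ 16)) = 94.63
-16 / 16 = -1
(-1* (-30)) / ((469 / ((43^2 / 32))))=27735 / 7504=3.70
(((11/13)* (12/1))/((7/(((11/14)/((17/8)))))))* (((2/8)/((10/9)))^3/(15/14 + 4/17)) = 264627/56602000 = 0.00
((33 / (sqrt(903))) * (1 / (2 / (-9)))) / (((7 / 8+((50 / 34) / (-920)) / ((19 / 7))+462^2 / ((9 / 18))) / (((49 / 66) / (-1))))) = 22287 * sqrt(903) / 77924783008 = 0.00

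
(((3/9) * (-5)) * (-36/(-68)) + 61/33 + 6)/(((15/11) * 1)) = 3908/765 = 5.11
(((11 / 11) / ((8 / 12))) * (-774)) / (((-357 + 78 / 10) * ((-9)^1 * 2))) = -215 / 1164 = -0.18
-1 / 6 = -0.17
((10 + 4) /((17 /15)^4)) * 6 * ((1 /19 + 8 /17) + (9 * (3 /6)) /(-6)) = -311495625 /26977283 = -11.55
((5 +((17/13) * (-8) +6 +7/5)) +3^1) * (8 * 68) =174624/65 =2686.52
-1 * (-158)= 158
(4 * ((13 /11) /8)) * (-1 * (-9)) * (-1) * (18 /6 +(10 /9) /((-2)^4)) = -16.32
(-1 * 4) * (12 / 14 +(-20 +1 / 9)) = 4796 / 63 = 76.13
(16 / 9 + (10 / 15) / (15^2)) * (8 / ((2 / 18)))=9616 / 75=128.21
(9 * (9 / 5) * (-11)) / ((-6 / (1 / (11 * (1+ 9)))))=27 / 100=0.27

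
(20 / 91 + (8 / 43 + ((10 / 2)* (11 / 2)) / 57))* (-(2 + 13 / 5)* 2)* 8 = -72909448 / 1115205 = -65.38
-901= -901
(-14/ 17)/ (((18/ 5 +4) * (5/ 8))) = -0.17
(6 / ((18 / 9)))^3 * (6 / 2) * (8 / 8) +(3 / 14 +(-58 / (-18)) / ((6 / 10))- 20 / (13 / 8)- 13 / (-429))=4016605 / 54054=74.31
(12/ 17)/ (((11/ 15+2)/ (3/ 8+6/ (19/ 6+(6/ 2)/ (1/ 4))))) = 1485/ 7462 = 0.20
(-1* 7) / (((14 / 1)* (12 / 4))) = -1 / 6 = -0.17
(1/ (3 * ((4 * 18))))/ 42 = 1/ 9072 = 0.00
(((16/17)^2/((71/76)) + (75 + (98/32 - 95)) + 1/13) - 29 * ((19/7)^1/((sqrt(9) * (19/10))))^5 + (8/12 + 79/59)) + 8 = -6804813785535251/1028414074837968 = -6.62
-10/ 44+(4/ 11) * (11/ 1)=83/ 22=3.77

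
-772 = -772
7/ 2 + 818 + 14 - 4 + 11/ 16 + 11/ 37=492831/ 592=832.48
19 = 19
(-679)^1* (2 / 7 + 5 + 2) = -4947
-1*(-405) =405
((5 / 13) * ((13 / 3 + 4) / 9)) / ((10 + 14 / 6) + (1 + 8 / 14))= 875 / 34164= 0.03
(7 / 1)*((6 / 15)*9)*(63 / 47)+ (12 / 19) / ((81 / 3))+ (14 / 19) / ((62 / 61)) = 43011583 / 1245735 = 34.53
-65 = -65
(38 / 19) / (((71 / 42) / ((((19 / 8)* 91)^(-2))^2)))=49152 / 90644254566593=0.00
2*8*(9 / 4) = 36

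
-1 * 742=-742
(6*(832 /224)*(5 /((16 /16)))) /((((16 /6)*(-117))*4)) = -5 /56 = -0.09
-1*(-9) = 9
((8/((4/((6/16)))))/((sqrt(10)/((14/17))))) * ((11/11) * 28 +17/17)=609 * sqrt(10)/340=5.66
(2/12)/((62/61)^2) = 3721/23064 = 0.16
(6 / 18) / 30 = 1 / 90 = 0.01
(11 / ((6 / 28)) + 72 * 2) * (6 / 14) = 83.71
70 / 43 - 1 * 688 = -29514 / 43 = -686.37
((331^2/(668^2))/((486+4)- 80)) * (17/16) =1862537/2927229440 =0.00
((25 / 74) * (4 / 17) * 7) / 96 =175 / 30192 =0.01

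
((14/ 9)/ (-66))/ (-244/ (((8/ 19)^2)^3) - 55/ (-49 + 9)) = 0.00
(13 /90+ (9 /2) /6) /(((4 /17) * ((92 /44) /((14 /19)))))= 9163 /6840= 1.34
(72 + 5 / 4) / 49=293 / 196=1.49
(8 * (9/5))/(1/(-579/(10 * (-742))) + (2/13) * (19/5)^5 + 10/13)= 84678750/796713473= 0.11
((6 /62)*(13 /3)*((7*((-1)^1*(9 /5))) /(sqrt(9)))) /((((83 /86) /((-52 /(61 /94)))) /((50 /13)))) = 88277280 /156953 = 562.44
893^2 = 797449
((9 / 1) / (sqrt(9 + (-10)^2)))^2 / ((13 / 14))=1134 / 1417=0.80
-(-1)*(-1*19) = -19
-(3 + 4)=-7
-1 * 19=-19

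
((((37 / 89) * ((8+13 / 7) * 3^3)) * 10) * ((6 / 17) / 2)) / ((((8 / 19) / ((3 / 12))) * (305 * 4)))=3929067 / 41347264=0.10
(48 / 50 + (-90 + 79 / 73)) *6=-963138 / 1825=-527.75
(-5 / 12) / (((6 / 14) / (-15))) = 175 / 12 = 14.58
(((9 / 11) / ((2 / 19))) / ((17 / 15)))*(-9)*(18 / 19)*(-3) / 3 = 10935 / 187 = 58.48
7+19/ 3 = 40/ 3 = 13.33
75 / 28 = 2.68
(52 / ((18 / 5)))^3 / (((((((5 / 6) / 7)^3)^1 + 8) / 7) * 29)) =42199976000 / 464185107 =90.91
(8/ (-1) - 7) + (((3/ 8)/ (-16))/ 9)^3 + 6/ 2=-679477249/ 56623104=-12.00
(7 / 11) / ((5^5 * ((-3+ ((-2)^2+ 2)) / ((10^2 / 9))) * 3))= 28 / 111375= 0.00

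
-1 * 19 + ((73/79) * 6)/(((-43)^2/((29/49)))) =-135979399/7157479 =-19.00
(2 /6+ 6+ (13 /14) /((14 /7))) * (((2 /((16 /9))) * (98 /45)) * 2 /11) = 3997 /1320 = 3.03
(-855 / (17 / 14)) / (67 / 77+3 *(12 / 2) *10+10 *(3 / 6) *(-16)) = -102410 / 14671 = -6.98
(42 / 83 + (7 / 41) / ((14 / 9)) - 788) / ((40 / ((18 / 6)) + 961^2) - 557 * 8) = -16076811 / 18765741410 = -0.00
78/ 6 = 13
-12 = -12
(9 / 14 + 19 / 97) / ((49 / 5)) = 5695 / 66542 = 0.09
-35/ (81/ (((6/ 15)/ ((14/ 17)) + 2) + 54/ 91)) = -467/ 351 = -1.33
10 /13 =0.77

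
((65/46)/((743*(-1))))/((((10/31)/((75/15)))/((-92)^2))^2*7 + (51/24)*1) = -24320372960/27174555811849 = -0.00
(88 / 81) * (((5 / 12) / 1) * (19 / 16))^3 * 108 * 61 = 575298625 / 663552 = 867.00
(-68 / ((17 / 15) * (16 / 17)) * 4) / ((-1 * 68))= 15 / 4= 3.75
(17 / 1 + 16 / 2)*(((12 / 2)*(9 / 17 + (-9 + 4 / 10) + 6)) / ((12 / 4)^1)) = -103.53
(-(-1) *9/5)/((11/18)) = 162/55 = 2.95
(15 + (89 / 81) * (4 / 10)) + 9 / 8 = 53669 / 3240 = 16.56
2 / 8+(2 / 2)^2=5 / 4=1.25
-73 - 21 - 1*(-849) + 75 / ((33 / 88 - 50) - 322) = 748005 / 991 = 754.80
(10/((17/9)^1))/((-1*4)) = -45/34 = -1.32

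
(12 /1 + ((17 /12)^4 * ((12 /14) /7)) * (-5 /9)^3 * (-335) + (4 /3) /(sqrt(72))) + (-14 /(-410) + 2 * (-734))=-36130046353673 /25307614080 + sqrt(2) /9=-1427.48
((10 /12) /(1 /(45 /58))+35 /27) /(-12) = -6085 /37584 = -0.16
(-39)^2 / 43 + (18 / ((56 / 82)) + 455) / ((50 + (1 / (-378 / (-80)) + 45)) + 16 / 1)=71763777 / 1807634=39.70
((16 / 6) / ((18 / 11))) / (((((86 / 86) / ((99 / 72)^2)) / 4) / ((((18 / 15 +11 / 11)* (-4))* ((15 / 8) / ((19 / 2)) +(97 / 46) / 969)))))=-260448749 / 12034980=-21.64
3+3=6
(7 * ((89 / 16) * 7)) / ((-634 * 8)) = -0.05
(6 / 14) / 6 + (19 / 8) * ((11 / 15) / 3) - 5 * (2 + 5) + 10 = -24.35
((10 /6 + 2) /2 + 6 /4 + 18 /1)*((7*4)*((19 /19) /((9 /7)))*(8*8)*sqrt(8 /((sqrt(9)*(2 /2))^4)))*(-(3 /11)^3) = -1605632*sqrt(2) /11979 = -189.56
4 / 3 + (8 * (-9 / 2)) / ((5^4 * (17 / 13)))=41096 / 31875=1.29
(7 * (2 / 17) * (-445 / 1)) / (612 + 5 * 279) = -6230 / 34119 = -0.18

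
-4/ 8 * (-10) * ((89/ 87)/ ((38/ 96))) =7120/ 551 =12.92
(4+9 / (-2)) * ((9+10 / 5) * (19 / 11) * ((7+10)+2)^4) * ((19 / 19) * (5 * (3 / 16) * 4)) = -37141485 / 8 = -4642685.62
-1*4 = -4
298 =298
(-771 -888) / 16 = -1659 / 16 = -103.69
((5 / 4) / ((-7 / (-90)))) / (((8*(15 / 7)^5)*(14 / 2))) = 343 / 54000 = 0.01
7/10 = 0.70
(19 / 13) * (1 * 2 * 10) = 380 / 13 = 29.23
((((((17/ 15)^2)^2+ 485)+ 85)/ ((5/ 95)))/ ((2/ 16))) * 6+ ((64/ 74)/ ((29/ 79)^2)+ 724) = 274141273766428/ 525099375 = 522075.03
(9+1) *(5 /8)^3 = 625 /256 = 2.44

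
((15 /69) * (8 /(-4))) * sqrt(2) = -10 * sqrt(2) /23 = -0.61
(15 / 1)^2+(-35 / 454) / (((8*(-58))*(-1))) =47397565 / 210656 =225.00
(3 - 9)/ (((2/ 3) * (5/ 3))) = -27/ 5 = -5.40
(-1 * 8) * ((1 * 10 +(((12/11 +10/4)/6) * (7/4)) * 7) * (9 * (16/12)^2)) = -73208/33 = -2218.42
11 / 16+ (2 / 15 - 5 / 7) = 179 / 1680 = 0.11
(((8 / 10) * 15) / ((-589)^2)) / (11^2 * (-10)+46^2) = 2 / 52385071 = 0.00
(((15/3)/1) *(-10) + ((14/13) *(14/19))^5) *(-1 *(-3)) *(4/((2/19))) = -274071939872244/48387275053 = -5664.13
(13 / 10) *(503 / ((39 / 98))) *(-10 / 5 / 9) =-49294 / 135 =-365.14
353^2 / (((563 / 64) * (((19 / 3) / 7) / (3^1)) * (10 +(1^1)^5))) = 502423488 / 117667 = 4269.88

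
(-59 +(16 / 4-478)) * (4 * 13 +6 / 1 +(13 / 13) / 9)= -278759 / 9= -30973.22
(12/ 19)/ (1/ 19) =12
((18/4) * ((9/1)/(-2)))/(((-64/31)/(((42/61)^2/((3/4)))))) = 369117/59536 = 6.20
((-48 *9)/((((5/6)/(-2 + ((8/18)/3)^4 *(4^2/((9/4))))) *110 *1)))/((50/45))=76396432/9021375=8.47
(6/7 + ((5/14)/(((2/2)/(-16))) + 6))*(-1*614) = -701.71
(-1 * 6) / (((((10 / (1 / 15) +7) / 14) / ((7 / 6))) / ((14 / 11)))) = -1372 / 1727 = -0.79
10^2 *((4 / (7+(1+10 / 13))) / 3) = 2600 / 171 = 15.20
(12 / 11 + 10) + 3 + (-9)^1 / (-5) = 874 / 55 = 15.89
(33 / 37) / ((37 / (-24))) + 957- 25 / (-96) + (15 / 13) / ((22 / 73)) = 18051482063 / 18793632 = 960.51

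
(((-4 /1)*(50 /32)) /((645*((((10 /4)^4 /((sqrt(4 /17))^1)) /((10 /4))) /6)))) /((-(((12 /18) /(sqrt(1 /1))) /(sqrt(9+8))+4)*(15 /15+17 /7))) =-7 /1313650+21*sqrt(17) /656825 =0.00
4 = 4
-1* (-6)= 6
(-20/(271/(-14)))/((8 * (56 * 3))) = 0.00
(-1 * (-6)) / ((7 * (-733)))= -6 / 5131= -0.00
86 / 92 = 43 / 46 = 0.93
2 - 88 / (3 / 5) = -434 / 3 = -144.67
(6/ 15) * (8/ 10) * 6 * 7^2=2352/ 25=94.08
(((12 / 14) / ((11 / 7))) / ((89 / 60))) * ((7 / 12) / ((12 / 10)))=175 / 979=0.18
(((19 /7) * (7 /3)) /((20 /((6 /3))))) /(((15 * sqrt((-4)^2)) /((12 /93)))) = 19 /13950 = 0.00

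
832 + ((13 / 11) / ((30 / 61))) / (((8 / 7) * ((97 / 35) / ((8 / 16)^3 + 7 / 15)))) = 5116164287 / 6145920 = 832.45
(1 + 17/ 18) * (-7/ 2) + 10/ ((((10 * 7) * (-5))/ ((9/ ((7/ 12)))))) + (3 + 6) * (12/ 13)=121691/ 114660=1.06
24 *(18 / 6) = 72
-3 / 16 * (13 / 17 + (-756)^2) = -29148375 / 272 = -107163.14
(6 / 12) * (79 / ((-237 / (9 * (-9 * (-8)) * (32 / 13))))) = -3456 / 13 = -265.85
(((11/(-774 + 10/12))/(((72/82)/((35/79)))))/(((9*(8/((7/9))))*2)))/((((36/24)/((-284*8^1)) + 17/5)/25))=-1961286250/6877975778739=-0.00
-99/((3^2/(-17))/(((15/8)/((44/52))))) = 3315/8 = 414.38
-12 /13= -0.92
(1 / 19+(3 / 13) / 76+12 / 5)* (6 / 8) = 36393 / 19760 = 1.84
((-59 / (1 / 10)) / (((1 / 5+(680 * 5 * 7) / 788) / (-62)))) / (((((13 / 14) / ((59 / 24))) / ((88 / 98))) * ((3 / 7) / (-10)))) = -233843137000 / 3503799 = -66739.88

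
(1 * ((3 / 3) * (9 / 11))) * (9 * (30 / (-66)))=-405 / 121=-3.35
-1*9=-9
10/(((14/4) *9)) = 20/63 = 0.32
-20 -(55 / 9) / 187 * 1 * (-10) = -3010 / 153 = -19.67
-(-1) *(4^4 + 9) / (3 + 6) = 29.44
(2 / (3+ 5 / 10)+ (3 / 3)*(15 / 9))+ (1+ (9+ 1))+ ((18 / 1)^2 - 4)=6998 / 21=333.24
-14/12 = -1.17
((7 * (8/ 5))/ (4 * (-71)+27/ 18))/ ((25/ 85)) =-1904/ 14125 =-0.13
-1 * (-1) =1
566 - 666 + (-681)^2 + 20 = 463681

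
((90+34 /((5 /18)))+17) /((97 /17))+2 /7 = 137463 /3395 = 40.49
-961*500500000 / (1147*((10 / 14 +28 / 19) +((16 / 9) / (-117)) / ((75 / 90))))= -3621550432500000 / 18738613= -193266728.57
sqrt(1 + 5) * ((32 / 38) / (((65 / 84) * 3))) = 448 * sqrt(6) / 1235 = 0.89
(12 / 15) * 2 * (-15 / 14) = -12 / 7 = -1.71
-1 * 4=-4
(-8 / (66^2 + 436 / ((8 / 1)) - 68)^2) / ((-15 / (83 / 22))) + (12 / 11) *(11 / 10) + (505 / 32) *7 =111.67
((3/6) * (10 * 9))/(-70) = -0.64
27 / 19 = 1.42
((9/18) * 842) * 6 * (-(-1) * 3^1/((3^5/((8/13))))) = 6736/351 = 19.19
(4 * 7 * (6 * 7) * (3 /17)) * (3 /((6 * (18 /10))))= 980 /17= 57.65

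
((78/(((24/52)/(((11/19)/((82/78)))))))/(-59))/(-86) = 72501/3952646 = 0.02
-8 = -8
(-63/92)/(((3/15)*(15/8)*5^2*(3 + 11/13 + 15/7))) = -3822/313375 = -0.01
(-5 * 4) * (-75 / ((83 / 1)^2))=1500 / 6889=0.22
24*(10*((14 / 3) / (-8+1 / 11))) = -12320 / 87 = -141.61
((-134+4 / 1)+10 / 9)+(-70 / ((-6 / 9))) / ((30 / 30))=-215 / 9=-23.89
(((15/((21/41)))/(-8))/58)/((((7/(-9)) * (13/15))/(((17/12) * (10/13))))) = 784125/7684768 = 0.10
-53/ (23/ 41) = -2173/ 23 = -94.48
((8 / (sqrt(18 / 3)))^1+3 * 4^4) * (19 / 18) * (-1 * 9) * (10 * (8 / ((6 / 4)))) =-390774.77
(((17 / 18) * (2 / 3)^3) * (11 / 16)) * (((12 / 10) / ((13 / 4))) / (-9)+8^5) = 298720906 / 47385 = 6304.12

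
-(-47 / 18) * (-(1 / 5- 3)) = 329 / 45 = 7.31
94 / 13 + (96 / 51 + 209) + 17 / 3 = 148366 / 663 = 223.78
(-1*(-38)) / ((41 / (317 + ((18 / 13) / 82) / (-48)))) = 51364087 / 174824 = 293.80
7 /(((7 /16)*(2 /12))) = 96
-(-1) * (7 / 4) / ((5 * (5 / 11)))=77 / 100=0.77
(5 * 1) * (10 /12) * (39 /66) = 325 /132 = 2.46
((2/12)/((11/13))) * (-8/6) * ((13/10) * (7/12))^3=-9796423/85536000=-0.11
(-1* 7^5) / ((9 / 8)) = -134456 / 9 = -14939.56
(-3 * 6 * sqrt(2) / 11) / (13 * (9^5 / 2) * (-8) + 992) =9 * sqrt(2) / 16882558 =0.00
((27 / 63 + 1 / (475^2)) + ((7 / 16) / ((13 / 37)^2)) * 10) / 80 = 76590897589 / 170825200000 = 0.45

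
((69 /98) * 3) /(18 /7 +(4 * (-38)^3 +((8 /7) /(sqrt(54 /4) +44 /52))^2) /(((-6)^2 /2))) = -93505345378679943 /539682861196622098180 +2161109808 * sqrt(6) /134920715299155524545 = -0.00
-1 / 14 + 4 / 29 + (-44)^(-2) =26339 / 393008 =0.07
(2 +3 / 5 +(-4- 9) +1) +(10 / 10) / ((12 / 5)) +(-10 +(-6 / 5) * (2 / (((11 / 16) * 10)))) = -63797 / 3300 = -19.33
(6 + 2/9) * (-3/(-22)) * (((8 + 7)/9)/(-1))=-140/99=-1.41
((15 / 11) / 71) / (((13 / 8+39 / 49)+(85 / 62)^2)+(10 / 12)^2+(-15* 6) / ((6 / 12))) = -50856120 / 463397477059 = -0.00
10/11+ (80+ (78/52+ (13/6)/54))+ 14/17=5045329/60588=83.27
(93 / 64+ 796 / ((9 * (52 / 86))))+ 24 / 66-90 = 4784779 / 82368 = 58.09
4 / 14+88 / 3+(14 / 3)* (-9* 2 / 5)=1346 / 105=12.82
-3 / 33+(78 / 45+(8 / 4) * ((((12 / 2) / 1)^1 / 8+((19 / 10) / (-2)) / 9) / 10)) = 4384 / 2475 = 1.77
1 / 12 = 0.08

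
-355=-355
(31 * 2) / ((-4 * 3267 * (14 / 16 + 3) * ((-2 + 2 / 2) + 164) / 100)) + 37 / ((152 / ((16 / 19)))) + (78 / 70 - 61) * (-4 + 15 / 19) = 1295008269934 / 6728402835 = 192.47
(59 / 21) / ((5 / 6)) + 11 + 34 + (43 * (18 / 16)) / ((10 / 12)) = 106.42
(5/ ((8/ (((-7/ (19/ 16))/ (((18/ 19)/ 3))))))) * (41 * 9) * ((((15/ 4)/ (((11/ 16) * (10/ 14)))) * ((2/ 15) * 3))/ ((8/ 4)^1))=-72324/ 11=-6574.91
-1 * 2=-2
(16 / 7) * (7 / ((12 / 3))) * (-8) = -32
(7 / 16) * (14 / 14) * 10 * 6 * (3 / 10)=63 / 8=7.88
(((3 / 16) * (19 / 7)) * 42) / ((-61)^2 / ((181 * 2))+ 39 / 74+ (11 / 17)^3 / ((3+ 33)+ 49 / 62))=12833598810411 / 6492387818704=1.98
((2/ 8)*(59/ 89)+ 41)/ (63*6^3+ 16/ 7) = 102585/ 33916832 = 0.00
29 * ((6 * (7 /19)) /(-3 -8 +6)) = -12.82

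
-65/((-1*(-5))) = -13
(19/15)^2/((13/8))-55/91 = 0.38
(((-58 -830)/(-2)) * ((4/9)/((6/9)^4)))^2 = 998001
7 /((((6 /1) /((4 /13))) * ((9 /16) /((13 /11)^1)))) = 224 /297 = 0.75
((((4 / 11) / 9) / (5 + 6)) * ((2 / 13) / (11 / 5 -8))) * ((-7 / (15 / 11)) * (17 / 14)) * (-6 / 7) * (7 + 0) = -136 / 37323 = -0.00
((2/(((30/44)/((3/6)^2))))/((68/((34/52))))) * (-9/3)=-0.02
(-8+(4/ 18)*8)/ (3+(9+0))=-14/ 27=-0.52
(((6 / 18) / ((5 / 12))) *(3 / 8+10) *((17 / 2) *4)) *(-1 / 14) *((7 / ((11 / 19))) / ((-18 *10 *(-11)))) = -26809 / 217800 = -0.12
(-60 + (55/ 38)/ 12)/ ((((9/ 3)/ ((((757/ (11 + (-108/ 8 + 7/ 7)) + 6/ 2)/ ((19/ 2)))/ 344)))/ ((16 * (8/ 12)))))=955675/ 29241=32.68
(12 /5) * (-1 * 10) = -24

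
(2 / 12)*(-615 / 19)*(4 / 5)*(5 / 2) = -205 / 19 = -10.79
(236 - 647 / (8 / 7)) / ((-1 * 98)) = 2641 / 784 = 3.37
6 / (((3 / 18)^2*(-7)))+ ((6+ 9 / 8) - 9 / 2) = -1581 / 56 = -28.23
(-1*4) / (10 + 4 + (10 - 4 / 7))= -7 / 41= -0.17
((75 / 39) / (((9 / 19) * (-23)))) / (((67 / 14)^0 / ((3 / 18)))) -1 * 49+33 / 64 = -25065719 / 516672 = -48.51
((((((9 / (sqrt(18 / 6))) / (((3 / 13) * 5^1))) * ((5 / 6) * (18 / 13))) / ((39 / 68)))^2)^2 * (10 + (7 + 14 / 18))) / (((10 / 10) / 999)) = 3417599139840 / 28561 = 119659645.67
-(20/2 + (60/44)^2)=-1435/121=-11.86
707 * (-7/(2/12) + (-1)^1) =-30401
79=79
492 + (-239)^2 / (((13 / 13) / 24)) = 1371396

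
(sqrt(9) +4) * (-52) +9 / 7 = -2539 / 7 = -362.71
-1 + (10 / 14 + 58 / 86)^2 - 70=-6257947 / 90601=-69.07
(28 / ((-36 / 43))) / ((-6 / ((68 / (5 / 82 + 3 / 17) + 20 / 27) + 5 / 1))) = 785817389 / 482598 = 1628.31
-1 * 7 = -7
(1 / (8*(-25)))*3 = -3 / 200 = -0.02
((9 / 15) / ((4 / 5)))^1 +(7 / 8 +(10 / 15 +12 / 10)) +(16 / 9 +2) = 2617 / 360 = 7.27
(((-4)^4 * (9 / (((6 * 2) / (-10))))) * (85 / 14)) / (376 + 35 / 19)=-516800 / 16751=-30.85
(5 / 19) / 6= 5 / 114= 0.04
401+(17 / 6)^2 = 14725 / 36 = 409.03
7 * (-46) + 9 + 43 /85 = -26562 /85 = -312.49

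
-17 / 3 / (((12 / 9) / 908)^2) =-2627979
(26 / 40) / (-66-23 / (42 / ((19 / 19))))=-21 / 2150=-0.01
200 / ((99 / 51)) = 3400 / 33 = 103.03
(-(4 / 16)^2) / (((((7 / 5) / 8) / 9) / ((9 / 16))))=-405 / 224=-1.81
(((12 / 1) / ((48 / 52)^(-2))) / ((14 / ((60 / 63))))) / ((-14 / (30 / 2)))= -43200 / 57967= -0.75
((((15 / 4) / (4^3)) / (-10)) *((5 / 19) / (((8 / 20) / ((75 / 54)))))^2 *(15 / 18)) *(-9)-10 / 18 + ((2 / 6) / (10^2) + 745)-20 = 107126330677 / 147865600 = 724.48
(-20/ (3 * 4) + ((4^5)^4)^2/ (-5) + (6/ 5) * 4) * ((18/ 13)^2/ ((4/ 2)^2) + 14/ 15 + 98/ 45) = -19805831702746469769211024741/ 22815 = -868105706892240621048039.70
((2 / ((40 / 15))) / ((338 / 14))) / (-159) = -7 / 35828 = -0.00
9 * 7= 63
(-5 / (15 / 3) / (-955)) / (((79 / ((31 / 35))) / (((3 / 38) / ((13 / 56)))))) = 0.00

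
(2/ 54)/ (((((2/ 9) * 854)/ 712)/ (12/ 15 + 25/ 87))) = 84194/ 557235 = 0.15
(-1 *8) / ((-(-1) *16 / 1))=-1 / 2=-0.50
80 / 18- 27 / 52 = 1837 / 468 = 3.93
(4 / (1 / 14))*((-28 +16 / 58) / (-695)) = 45024 / 20155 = 2.23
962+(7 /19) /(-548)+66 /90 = 150359587 /156180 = 962.73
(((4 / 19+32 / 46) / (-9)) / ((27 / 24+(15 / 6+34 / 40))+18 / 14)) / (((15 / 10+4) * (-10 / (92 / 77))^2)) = -5888 / 129790045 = -0.00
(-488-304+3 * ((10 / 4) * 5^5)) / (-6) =-15097 / 4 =-3774.25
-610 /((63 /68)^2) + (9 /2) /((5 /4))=-707.07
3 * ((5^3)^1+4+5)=402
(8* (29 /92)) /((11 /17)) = 986 /253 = 3.90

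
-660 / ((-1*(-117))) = -220 / 39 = -5.64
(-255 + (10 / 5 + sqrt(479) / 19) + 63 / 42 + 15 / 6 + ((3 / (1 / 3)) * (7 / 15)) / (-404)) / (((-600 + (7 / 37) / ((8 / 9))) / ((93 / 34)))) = 18611037 / 16388765 - 148 * sqrt(479) / 616607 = 1.13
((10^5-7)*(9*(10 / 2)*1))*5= 22498425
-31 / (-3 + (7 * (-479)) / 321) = 9951 / 4316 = 2.31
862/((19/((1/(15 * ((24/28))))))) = 3.53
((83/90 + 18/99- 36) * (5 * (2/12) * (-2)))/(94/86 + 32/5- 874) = -7427605/110661606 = -0.07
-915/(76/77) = -70455/76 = -927.04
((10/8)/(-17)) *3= -15/68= -0.22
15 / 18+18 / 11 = 163 / 66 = 2.47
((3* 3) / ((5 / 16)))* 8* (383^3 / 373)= 64721533824 / 1865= 34703235.29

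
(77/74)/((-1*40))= -77/2960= -0.03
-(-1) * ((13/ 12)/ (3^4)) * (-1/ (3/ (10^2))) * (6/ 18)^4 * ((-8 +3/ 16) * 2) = 40625/ 472392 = 0.09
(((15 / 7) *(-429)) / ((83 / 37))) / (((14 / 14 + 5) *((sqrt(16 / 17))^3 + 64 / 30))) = -5848803675 / 149219392 + 303571125 *sqrt(17) / 74609696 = -22.42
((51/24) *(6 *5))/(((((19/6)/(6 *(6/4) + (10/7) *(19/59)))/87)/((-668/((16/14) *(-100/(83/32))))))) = 720856233297/2869760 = 251190.42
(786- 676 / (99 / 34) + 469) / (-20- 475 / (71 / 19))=-7189531 / 1034055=-6.95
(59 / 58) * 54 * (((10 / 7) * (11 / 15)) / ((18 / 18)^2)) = 11682 / 203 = 57.55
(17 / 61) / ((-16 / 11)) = -187 / 976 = -0.19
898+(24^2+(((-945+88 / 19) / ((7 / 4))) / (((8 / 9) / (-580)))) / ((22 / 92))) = 2147268482 / 1463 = 1467715.98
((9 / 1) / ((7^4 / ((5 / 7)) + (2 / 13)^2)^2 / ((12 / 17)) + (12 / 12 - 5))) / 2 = 12852450 / 45718027389251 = 0.00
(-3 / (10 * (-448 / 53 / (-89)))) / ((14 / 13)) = -183963 / 62720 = -2.93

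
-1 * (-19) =19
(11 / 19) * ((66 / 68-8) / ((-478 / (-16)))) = -44 / 323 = -0.14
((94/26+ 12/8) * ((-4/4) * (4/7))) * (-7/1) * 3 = 798/13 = 61.38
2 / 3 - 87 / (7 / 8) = -2074 / 21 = -98.76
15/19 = 0.79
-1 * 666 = -666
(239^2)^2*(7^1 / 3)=22839660487 / 3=7613220162.33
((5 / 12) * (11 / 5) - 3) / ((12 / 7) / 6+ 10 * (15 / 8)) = -175 / 1599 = -0.11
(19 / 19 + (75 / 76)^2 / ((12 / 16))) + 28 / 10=5.10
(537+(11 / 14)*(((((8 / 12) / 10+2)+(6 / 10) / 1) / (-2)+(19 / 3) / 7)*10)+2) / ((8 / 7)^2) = 13123 / 32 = 410.09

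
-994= -994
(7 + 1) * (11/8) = 11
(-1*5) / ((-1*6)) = 5 / 6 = 0.83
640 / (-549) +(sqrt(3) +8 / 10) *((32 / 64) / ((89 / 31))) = -250762 / 244305 +31 *sqrt(3) / 178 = -0.72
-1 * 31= -31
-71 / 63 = -1.13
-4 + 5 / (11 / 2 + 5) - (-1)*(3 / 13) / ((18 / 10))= -309 / 91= -3.40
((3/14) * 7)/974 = 3/1948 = 0.00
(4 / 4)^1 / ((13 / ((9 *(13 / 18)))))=1 / 2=0.50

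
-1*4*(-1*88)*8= 2816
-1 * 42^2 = -1764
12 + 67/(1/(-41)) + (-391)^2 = 150146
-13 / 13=-1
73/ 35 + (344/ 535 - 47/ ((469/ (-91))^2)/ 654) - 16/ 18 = 60594849017/ 32983780410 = 1.84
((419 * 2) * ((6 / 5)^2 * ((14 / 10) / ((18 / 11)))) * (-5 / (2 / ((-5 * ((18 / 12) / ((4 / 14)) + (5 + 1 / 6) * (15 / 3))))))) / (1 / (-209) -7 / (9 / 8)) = -64418.85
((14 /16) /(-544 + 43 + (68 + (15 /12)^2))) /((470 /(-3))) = 7 /540735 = 0.00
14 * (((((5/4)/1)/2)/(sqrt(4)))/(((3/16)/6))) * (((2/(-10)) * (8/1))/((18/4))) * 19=-8512/9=-945.78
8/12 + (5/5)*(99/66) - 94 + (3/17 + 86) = -577/102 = -5.66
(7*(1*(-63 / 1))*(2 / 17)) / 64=-441 / 544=-0.81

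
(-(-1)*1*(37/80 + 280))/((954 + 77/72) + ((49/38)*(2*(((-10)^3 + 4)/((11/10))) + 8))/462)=464243967/1572577910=0.30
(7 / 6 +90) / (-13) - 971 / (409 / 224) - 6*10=-19103155 / 31902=-598.81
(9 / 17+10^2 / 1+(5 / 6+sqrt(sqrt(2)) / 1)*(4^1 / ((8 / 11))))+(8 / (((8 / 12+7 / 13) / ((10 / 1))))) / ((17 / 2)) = 11*2^(1 / 4) / 2+1082701 / 9588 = 119.46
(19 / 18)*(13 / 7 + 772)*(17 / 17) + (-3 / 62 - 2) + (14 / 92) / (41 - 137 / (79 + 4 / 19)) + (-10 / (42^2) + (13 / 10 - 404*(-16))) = 450968625925831 / 61945397220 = 7280.10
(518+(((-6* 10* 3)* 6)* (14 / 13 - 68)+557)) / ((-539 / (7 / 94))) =-136225 / 13442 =-10.13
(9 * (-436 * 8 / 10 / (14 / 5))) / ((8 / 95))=-93195 / 7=-13313.57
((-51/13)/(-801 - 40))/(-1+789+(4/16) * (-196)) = 0.00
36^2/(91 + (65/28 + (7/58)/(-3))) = 3157056/227233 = 13.89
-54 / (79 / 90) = -4860 / 79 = -61.52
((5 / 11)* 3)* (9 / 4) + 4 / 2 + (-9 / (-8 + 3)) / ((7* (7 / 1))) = 55031 / 10780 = 5.10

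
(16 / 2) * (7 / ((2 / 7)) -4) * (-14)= -2296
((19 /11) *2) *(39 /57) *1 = 26 /11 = 2.36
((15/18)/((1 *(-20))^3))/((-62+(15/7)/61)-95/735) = 2989/1781753600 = 0.00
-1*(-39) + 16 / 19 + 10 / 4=1609 / 38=42.34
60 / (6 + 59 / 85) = 5100 / 569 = 8.96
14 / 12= 7 / 6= 1.17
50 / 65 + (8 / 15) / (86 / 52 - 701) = 2724746 / 3545685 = 0.77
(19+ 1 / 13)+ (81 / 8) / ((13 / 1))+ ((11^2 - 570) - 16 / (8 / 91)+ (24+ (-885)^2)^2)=63801815520545 / 104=613478995389.86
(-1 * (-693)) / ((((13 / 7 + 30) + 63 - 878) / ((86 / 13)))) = -208593 / 35633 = -5.85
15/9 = 5/3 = 1.67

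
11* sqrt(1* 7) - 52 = -52+11* sqrt(7) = -22.90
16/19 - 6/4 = -25/38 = -0.66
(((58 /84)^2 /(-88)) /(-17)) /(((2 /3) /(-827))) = -695507 /1759296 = -0.40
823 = 823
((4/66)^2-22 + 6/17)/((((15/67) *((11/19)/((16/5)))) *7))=-8161131712/106912575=-76.33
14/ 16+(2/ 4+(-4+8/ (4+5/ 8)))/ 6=515/ 888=0.58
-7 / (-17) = 0.41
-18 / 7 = -2.57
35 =35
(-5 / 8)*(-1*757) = 3785 / 8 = 473.12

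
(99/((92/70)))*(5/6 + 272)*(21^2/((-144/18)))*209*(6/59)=-522801462645/21712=-24078917.77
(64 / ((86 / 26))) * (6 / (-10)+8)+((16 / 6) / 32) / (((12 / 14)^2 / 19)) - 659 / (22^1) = 115.38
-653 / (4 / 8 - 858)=1306 / 1715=0.76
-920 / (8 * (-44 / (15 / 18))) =575 / 264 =2.18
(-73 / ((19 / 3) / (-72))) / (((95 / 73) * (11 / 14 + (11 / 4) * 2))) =2014362 / 19855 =101.45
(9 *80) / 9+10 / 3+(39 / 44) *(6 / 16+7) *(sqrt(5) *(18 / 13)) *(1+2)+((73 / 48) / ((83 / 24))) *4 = 4779 *sqrt(5) / 176+21188 / 249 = 145.81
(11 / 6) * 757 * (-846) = -1174107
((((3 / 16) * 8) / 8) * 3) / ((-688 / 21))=-189 / 11008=-0.02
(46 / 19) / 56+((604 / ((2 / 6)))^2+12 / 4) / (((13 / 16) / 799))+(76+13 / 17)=379615651016575 / 117572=3228793003.58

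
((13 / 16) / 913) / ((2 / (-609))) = -7917 / 29216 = -0.27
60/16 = 15/4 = 3.75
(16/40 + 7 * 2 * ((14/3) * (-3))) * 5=-978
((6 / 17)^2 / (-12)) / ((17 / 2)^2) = -12 / 83521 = -0.00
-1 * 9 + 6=-3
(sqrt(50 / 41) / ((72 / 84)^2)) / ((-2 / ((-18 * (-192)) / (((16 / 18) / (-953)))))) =12608190 * sqrt(82) / 41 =2784683.33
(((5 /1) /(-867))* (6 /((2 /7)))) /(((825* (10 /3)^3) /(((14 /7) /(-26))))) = 0.00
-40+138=98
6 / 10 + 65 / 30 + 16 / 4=203 / 30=6.77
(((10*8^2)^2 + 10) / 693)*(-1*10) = -4096100 / 693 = -5910.68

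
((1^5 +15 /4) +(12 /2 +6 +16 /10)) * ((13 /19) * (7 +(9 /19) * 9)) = 510497 /3610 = 141.41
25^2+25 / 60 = 7505 / 12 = 625.42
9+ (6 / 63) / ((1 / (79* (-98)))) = -2185 / 3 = -728.33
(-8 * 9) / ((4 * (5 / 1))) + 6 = 12 / 5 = 2.40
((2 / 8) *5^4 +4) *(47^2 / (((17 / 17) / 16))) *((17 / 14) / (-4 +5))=48142946 / 7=6877563.71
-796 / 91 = -8.75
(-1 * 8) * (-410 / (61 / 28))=91840 / 61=1505.57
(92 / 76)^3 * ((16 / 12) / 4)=12167 / 20577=0.59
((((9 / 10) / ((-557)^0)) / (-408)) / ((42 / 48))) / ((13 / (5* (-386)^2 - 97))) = -2234649 / 15470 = -144.45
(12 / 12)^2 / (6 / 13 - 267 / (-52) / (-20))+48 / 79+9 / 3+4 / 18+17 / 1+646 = 33908716 / 50481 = 671.71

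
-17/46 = -0.37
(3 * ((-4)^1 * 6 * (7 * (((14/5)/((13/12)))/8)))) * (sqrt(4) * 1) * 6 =-127008/65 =-1953.97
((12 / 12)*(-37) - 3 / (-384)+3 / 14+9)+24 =-3385 / 896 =-3.78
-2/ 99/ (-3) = 2/ 297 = 0.01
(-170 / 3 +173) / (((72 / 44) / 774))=165077 / 3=55025.67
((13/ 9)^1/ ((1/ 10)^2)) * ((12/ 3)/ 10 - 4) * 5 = -2600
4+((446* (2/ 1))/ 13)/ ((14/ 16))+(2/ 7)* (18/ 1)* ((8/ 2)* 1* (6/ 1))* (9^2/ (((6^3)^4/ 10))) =116640065/ 1415232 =82.42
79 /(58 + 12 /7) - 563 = -234781 /418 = -561.68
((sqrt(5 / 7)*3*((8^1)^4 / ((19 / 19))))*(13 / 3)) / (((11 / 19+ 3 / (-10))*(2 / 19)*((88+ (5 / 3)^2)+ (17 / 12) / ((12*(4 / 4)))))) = 4613406720*sqrt(35) / 1618673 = 16861.52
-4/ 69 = -0.06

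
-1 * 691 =-691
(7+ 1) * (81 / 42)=108 / 7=15.43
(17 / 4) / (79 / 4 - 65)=-17 / 181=-0.09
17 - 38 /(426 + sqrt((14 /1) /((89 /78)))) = 16.91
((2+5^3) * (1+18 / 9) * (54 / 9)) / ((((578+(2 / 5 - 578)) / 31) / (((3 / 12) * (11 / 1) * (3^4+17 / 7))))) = 284526990 / 7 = 40646712.86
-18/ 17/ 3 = -6/ 17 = -0.35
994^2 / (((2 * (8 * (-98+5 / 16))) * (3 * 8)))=-26.34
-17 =-17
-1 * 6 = -6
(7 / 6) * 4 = 14 / 3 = 4.67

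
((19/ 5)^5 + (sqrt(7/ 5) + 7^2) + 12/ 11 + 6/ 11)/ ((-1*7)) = -28977714/ 240625 - sqrt(35)/ 35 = -120.60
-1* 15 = -15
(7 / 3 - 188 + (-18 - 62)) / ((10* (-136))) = 797 / 4080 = 0.20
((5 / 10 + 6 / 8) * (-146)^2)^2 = 709956025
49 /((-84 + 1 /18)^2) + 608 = 1388153444 /2283121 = 608.01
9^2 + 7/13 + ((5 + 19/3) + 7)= 3895/39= 99.87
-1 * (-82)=82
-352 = -352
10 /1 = 10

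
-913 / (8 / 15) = -13695 / 8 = -1711.88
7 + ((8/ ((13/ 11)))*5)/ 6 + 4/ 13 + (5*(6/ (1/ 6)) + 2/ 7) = 52753/ 273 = 193.23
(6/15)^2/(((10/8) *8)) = 2/125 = 0.02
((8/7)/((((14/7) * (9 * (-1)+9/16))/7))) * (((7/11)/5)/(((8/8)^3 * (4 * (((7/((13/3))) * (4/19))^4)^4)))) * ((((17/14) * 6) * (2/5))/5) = -3262873025190885271790739533541678618257/11880475159918305660425805496320000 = -274641.63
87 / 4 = 21.75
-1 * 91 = -91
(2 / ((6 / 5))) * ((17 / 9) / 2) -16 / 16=0.57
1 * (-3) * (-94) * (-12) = -3384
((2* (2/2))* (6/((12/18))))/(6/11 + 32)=99/179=0.55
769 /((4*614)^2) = 769 /6031936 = 0.00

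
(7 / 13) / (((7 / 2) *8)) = 1 / 52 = 0.02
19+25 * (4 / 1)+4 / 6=359 / 3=119.67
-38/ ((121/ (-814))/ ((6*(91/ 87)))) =511784/ 319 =1604.34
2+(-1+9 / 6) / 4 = 17 / 8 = 2.12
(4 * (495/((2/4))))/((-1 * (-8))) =495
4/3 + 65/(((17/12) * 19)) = 3632/969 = 3.75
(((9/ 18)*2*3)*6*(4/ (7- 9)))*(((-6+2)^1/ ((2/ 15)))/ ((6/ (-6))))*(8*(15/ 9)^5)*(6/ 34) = -1000000/ 51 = -19607.84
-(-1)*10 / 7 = 10 / 7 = 1.43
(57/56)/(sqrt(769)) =57 * sqrt(769)/43064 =0.04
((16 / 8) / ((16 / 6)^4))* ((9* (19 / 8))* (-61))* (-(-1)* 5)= -4224555 / 16384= -257.85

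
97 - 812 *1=-715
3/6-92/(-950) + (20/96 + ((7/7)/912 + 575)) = 13128383/22800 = 575.81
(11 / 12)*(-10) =-55 / 6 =-9.17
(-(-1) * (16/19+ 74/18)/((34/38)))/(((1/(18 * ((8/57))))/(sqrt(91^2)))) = 1233232/969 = 1272.69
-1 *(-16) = 16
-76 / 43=-1.77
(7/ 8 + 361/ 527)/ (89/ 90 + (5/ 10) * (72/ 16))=295965/ 614482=0.48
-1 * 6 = -6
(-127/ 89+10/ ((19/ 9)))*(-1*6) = -33582/ 1691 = -19.86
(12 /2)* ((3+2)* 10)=300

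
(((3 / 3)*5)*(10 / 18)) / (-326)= -25 / 2934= -0.01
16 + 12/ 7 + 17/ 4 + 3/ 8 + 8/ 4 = 1363/ 56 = 24.34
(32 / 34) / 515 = 16 / 8755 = 0.00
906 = 906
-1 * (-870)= 870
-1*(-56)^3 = 175616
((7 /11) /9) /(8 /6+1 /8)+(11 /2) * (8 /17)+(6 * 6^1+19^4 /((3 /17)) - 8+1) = 2071541036 /2805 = 738517.30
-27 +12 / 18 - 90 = -349 / 3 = -116.33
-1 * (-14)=14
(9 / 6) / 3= 0.50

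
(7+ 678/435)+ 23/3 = 7058/435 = 16.23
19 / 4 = 4.75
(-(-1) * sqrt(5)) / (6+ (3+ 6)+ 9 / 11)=11 * sqrt(5) / 174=0.14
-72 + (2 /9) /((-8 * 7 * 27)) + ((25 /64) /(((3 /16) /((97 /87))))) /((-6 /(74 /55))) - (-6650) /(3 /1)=2144.15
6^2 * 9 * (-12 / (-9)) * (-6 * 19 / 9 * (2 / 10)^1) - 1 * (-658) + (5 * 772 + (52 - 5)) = 17353 / 5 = 3470.60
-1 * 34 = -34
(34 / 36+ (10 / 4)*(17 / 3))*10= 1360 / 9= 151.11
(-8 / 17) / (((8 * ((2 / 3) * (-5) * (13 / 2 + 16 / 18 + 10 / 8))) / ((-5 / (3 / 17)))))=-18 / 311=-0.06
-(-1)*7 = 7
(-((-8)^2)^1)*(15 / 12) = -80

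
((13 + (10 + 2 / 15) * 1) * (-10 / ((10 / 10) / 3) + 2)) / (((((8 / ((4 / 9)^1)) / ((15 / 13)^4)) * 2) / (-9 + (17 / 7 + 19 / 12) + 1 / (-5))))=18902825 / 114244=165.46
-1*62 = -62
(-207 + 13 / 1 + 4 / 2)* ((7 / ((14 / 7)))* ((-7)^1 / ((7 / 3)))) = 2016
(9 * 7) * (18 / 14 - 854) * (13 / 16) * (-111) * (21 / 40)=1627907463 / 640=2543605.41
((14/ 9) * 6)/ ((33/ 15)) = 4.24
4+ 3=7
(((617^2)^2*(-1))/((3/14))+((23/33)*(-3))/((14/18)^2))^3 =-1307893468635395110243234176270698408793331375/4227952113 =-309344437609384794430672900000000000.00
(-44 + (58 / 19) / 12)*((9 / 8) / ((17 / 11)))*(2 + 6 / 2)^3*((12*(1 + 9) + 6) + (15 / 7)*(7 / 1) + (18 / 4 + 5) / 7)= -40998750375 / 72352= -566656.77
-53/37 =-1.43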